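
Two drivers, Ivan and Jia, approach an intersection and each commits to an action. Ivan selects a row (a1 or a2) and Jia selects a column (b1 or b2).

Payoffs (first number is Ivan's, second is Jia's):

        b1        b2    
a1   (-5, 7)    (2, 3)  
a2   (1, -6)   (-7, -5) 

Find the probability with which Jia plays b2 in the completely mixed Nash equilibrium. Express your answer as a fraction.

Let q be the probability that Jia plays b1. In a completely mixed equilibrium, Ivan must be indifferent between a1 and a2.
Ivan's expected payoff from a1 is −5q + 2(1−q); from a2 it is q − 7(1−q).
Setting these equal: −7q + 2 = 8q − 7, so q = 3/5.
Therefore Jia plays b2 with probability 1 − 3/5 = 2/5.

2/5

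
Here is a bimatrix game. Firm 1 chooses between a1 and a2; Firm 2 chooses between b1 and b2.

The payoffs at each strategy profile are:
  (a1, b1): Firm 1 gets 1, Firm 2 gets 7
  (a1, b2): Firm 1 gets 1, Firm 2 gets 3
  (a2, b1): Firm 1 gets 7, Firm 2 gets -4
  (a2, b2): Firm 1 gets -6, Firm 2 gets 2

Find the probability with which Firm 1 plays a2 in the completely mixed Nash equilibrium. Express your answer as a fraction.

2/5

Let r be the probability that Firm 1 plays a1. In a completely mixed equilibrium, Firm 2 must be indifferent between b1 and b2.
Firm 2's expected payoff from b1 is 7r − 4(1−r); from b2 it is 3r + 2(1−r).
Setting these equal: 11r − 4 = r + 2, so r = 3/5.
Therefore Firm 1 plays a2 with probability 1 − 3/5 = 2/5.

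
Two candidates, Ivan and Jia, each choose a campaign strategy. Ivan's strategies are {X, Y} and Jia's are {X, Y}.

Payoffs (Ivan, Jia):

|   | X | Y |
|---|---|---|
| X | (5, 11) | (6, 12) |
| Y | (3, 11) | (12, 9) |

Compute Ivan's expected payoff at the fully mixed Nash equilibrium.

21/4

First find q, the probability Jia plays X, from Ivan's indifference between X and Y: 5q + 6(1−q) = 3q + 12(1−q), giving q = 3/4.
Since Ivan is indifferent in equilibrium, Ivan's expected payoff equals the payoff from either row against (3/4, 1/4). Using X: 5(3/4) + 6(1/4) = 21/4.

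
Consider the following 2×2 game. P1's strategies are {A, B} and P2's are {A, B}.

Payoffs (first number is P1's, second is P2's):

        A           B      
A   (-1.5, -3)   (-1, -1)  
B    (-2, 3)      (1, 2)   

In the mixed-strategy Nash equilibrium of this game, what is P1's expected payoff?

First find q, the probability P2 plays A, from P1's indifference between A and B: −1.5q − (1−q) = −2q + (1−q), giving q = 4/5.
Since P1 is indifferent in equilibrium, P1's expected payoff equals the payoff from either row against (4/5, 1/5). Using A: −1.5(4/5) − (1/5) = -7/5.

-7/5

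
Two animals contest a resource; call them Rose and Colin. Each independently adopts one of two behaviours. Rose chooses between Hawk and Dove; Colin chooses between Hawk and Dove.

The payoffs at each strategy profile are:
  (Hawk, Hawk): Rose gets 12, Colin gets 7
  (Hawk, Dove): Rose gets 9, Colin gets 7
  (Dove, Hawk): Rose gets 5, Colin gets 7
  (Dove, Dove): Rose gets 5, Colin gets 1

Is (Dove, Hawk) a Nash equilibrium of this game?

No

At (Dove, Hawk), Rose earns 5; switching to Hawk would give 12, so Rose would deviate.
Colin earns 7; switching to Dove would give 1, so Colin has no profitable deviation.
Since at least one player can profitably deviate, this is not a Nash equilibrium.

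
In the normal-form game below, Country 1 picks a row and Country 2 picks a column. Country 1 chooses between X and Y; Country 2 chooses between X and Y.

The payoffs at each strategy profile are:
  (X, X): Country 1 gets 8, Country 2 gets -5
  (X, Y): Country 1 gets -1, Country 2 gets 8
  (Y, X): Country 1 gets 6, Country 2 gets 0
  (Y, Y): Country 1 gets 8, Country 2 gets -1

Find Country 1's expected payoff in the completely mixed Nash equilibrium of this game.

70/11

First find q, the probability Country 2 plays X, from Country 1's indifference between X and Y: 8q − (1−q) = 6q + 8(1−q), giving q = 9/11.
Since Country 1 is indifferent in equilibrium, Country 1's expected payoff equals the payoff from either row against (9/11, 2/11). Using X: 8(9/11) − (2/11) = 70/11.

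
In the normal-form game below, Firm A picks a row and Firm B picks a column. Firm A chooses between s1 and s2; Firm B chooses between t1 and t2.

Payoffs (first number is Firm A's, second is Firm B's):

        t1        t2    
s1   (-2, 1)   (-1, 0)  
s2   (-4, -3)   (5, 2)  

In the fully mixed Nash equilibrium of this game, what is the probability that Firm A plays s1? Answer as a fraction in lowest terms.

Let x be the probability that Firm A plays s1. In a completely mixed equilibrium, Firm B must be indifferent between t1 and t2.
Firm B's expected payoff from t1 is x − 3(1−x); from t2 it is 2(1−x).
Setting these equal: 4x − 3 = −2x + 2, so x = 5/6.

5/6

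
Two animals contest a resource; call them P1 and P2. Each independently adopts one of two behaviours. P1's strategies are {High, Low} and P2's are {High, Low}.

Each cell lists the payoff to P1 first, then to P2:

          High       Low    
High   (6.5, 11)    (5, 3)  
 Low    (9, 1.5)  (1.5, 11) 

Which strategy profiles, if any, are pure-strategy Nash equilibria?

none

(High, High): P1 prefers Low (9 > 6.5) — not an equilibrium.
(High, Low): P2 prefers High (11 > 3) — not an equilibrium.
(Low, High): P2 prefers Low (11 > 1.5) — not an equilibrium.
(Low, Low): P1 prefers High (5 > 1.5) — not an equilibrium.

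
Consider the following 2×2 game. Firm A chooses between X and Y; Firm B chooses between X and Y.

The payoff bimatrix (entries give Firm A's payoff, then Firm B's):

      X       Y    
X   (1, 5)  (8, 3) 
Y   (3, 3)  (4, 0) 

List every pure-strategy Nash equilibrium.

(Y, X)

(X, X): Firm A prefers Y (3 > 1) — not an equilibrium.
(X, Y): Firm B prefers X (5 > 3) — not an equilibrium.
(Y, X): Firm A gets 3 ≥ 1 from X, and Firm B gets 3 ≥ 0 from Y — Nash equilibrium.
(Y, Y): Firm A prefers X (8 > 4); Firm B prefers X (3 > 0) — not an equilibrium.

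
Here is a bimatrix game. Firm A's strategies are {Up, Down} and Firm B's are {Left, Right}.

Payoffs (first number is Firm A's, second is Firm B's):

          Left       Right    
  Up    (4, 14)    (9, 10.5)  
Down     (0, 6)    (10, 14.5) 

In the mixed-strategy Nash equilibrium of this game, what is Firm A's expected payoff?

8

First find y, the probability Firm B plays Left, from Firm A's indifference between Up and Down: 4y + 9(1−y) = 10(1−y), giving y = 1/5.
Since Firm A is indifferent in equilibrium, Firm A's expected payoff equals the payoff from either row against (1/5, 4/5). Using Up: 4(1/5) + 9(4/5) = 8.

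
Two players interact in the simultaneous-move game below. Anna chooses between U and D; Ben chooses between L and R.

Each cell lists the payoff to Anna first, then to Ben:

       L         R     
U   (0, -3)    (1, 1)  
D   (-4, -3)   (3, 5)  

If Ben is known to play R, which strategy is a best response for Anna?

D

Against R, Anna earns 1 from U and 3 from D.
So D is the best response.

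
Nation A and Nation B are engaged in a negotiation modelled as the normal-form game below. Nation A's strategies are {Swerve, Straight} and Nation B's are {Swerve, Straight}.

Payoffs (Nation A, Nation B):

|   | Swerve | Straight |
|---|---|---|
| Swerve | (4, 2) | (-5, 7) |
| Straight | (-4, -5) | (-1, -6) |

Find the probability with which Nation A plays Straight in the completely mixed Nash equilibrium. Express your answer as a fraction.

Let x be the probability that Nation A plays Swerve. In a completely mixed equilibrium, Nation B must be indifferent between Swerve and Straight.
Nation B's expected payoff from Swerve is 2x − 5(1−x); from Straight it is 7x − 6(1−x).
Setting these equal: 7x − 5 = 13x − 6, so x = 1/6.
Therefore Nation A plays Straight with probability 1 − 1/6 = 5/6.

5/6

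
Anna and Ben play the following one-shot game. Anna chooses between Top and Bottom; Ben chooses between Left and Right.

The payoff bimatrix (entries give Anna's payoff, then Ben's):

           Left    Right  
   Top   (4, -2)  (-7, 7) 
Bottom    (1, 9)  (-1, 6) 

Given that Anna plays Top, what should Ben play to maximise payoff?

Against Top, Ben earns -2 from Left and 7 from Right.
So Right is the best response.

Right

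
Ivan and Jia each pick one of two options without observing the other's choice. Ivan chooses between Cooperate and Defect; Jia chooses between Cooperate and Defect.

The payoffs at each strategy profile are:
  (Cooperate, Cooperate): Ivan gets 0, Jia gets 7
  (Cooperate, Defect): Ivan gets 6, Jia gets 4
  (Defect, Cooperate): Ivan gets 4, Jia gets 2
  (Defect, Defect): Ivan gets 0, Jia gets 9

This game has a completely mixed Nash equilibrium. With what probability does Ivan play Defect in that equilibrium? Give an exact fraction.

Let x be the probability that Ivan plays Cooperate. In a completely mixed equilibrium, Jia must be indifferent between Cooperate and Defect.
Jia's expected payoff from Cooperate is 7x + 2(1−x); from Defect it is 4x + 9(1−x).
Setting these equal: 5x + 2 = −5x + 9, so x = 7/10.
Therefore Ivan plays Defect with probability 1 − 7/10 = 3/10.

3/10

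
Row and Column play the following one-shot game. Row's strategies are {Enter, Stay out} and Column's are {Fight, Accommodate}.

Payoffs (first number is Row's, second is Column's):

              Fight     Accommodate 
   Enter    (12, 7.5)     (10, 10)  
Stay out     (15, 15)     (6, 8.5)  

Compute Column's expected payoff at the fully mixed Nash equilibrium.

First find p, the probability Row plays Enter, from Column's indifference between Fight and Accommodate: 7.5p + 15(1−p) = 10p + 8.5(1−p), giving p = 13/18.
Since Column is indifferent in equilibrium, Column's expected payoff equals the payoff from either column against (13/18, 5/18). Using Fight: 7.5(13/18) + 15(5/18) = 115/12.

115/12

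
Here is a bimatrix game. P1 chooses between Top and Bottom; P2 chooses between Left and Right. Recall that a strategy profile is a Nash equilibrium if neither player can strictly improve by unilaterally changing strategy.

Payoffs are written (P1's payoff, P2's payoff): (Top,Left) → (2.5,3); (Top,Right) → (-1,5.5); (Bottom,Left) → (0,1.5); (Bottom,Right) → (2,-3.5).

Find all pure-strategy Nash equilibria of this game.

(Top, Left): P2 prefers Right (5.5 > 3) — not an equilibrium.
(Top, Right): P1 prefers Bottom (2 > -1) — not an equilibrium.
(Bottom, Left): P1 prefers Top (2.5 > 0) — not an equilibrium.
(Bottom, Right): P2 prefers Left (1.5 > -3.5) — not an equilibrium.

none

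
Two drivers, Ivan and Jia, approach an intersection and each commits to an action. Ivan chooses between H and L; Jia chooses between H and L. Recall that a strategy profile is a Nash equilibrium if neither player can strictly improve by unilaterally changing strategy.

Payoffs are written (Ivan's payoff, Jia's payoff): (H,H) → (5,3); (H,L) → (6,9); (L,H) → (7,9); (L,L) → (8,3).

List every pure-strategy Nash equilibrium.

(H, H): Ivan prefers L (7 > 5); Jia prefers L (9 > 3) — not an equilibrium.
(H, L): Ivan prefers L (8 > 6) — not an equilibrium.
(L, H): Ivan gets 7 ≥ 5 from H, and Jia gets 9 ≥ 3 from L — Nash equilibrium.
(L, L): Jia prefers H (9 > 3) — not an equilibrium.

(L, H)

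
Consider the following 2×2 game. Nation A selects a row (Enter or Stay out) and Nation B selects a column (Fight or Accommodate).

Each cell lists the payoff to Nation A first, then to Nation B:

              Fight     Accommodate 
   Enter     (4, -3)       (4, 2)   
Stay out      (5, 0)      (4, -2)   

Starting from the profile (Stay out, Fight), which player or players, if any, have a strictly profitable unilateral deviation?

Nation A at (Stay out, Fight) earns 5; deviating to Enter yields 4 — not better.
Nation B earns 0; deviating to Accommodate yields -2 — not better.
Neither player can strictly improve; the profile is a Nash equilibrium.

Neither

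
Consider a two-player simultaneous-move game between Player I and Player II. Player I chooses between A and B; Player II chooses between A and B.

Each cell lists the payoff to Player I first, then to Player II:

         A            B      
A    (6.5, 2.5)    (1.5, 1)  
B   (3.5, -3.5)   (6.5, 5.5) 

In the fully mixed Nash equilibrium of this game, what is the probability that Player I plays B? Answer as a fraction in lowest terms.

1/7

Let p be the probability that Player I plays A. In a completely mixed equilibrium, Player II must be indifferent between A and B.
Player II's expected payoff from A is 2.5p − 3.5(1−p); from B it is p + 5.5(1−p).
Setting these equal: 6p − 3.5 = −4.5p + 5.5, so p = 6/7.
Therefore Player I plays B with probability 1 − 6/7 = 1/7.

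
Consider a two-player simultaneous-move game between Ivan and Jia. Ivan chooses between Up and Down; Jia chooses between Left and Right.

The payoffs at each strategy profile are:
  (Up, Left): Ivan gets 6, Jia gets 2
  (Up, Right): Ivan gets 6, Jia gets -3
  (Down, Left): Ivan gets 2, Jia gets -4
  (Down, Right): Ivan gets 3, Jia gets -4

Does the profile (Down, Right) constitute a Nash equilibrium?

No

At (Down, Right), Ivan earns 3; switching to Up would give 6, so Ivan would deviate.
Jia earns -4; switching to Left would give -4, so Jia has no profitable deviation.
Since at least one player can profitably deviate, this is not a Nash equilibrium.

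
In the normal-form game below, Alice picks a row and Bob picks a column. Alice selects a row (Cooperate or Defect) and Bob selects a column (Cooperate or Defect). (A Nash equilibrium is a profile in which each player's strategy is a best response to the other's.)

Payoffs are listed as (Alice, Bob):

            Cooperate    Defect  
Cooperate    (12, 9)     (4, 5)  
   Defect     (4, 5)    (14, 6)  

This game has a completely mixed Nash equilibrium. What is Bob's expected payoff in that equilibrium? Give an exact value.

First find x, the probability Alice plays Cooperate, from Bob's indifference between Cooperate and Defect: 9x + 5(1−x) = 5x + 6(1−x), giving x = 1/5.
Since Bob is indifferent in equilibrium, Bob's expected payoff equals the payoff from either column against (1/5, 4/5). Using Cooperate: 9(1/5) + 5(4/5) = 29/5.

29/5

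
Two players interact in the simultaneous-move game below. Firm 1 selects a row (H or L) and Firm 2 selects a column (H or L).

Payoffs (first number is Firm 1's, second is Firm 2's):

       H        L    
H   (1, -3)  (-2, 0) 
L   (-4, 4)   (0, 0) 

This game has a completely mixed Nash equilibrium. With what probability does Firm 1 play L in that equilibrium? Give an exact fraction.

Let r be the probability that Firm 1 plays H. In a completely mixed equilibrium, Firm 2 must be indifferent between H and L.
Firm 2's expected payoff from H is −3r + 4(1−r); from L it is 0.
Setting these equal: −7r + 4 = 0, so r = 4/7.
Therefore Firm 1 plays L with probability 1 − 4/7 = 3/7.

3/7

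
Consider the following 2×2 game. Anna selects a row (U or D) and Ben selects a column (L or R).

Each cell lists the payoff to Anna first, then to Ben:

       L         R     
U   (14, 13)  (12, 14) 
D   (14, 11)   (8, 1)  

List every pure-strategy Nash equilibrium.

(U, L): Ben prefers R (14 > 13) — not an equilibrium.
(U, R): Anna gets 12 ≥ 8 from D, and Ben gets 14 ≥ 13 from L — Nash equilibrium.
(D, L): Anna gets 14 ≥ 14 from U, and Ben gets 11 ≥ 1 from R — Nash equilibrium.
(D, R): Anna prefers U (12 > 8); Ben prefers L (11 > 1) — not an equilibrium.

(U, R) and (D, L)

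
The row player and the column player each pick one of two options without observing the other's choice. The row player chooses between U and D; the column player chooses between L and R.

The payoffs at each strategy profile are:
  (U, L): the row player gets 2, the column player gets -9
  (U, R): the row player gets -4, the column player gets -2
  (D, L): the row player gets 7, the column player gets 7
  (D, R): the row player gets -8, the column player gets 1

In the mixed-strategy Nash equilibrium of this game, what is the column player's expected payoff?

First find x, the probability the row player plays U, from the column player's indifference between L and R: −9x + 7(1−x) = −2x + (1−x), giving x = 6/13.
Since the column player is indifferent in equilibrium, the column player's expected payoff equals the payoff from either column against (6/13, 7/13). Using L: −9(6/13) + 7(7/13) = -5/13.

-5/13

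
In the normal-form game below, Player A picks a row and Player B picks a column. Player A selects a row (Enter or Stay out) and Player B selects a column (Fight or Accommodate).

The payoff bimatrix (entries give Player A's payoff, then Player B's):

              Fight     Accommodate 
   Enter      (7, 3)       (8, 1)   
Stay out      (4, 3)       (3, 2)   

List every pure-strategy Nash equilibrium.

(Enter, Fight)

(Enter, Fight): Player A gets 7 ≥ 4 from Stay out, and Player B gets 3 ≥ 1 from Accommodate — Nash equilibrium.
(Enter, Accommodate): Player B prefers Fight (3 > 1) — not an equilibrium.
(Stay out, Fight): Player A prefers Enter (7 > 4) — not an equilibrium.
(Stay out, Accommodate): Player A prefers Enter (8 > 3); Player B prefers Fight (3 > 2) — not an equilibrium.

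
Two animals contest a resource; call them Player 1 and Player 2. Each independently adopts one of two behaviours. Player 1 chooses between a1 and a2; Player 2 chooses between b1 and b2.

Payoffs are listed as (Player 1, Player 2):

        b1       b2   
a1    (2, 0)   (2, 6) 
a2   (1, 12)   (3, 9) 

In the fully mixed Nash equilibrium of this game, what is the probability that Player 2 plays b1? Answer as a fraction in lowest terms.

1/2

Let c be the probability that Player 2 plays b1. In a completely mixed equilibrium, Player 1 must be indifferent between a1 and a2.
Player 1's expected payoff from a1 is 2c + 2(1−c); from a2 it is c + 3(1−c).
Setting these equal: 2 = −2c + 3, so c = 1/2.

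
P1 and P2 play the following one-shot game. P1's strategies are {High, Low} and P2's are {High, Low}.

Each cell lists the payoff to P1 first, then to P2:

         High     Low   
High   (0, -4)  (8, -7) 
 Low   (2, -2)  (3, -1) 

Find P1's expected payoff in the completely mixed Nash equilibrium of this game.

First find q, the probability P2 plays High, from P1's indifference between High and Low: 8(1−q) = 2q + 3(1−q), giving q = 5/7.
Since P1 is indifferent in equilibrium, P1's expected payoff equals the payoff from either row against (5/7, 2/7). Using High: 8(2/7) = 16/7.

16/7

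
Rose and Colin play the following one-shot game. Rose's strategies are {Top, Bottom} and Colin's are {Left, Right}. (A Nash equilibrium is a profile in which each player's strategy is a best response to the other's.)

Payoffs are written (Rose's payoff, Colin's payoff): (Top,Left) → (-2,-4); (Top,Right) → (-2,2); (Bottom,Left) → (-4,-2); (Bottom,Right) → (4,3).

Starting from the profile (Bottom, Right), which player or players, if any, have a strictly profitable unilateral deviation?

Neither

Rose at (Bottom, Right) earns 4; deviating to Top yields -2 — not better.
Colin earns 3; deviating to Left yields -2 — not better.
Neither player can strictly improve; the profile is a Nash equilibrium.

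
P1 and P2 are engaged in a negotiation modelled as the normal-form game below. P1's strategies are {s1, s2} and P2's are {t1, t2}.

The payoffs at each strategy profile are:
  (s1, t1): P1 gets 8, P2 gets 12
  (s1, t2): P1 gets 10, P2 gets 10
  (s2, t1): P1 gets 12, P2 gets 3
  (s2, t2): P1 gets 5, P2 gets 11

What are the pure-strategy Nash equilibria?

(s1, t1): P1 prefers s2 (12 > 8) — not an equilibrium.
(s1, t2): P2 prefers t1 (12 > 10) — not an equilibrium.
(s2, t1): P2 prefers t2 (11 > 3) — not an equilibrium.
(s2, t2): P1 prefers s1 (10 > 5) — not an equilibrium.

none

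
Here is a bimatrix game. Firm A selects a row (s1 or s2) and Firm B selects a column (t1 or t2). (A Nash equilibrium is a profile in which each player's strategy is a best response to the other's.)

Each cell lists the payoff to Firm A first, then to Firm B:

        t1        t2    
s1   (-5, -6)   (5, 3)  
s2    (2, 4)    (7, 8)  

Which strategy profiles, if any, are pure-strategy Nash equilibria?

(s2, t2)

(s1, t1): Firm A prefers s2 (2 > -5); Firm B prefers t2 (3 > -6) — not an equilibrium.
(s1, t2): Firm A prefers s2 (7 > 5) — not an equilibrium.
(s2, t1): Firm B prefers t2 (8 > 4) — not an equilibrium.
(s2, t2): Firm A gets 7 ≥ 5 from s1, and Firm B gets 8 ≥ 4 from t1 — Nash equilibrium.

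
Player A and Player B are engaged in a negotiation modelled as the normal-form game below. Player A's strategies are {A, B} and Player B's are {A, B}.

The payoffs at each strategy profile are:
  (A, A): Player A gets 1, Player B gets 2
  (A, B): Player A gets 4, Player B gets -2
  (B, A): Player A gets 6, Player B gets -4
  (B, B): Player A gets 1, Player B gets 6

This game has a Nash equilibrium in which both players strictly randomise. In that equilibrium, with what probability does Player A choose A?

5/7

Let r be the probability that Player A plays A. In a completely mixed equilibrium, Player B must be indifferent between A and B.
Player B's expected payoff from A is 2r − 4(1−r); from B it is −2r + 6(1−r).
Setting these equal: 6r − 4 = −8r + 6, so r = 5/7.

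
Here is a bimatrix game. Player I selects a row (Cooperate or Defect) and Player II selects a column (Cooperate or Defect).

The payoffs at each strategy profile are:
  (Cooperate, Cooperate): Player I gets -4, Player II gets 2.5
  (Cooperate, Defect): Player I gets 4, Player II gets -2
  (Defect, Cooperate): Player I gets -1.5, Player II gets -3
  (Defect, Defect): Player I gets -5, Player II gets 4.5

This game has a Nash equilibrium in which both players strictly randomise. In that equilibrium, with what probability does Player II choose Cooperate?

18/23

Let q be the probability that Player II plays Cooperate. In a completely mixed equilibrium, Player I must be indifferent between Cooperate and Defect.
Player I's expected payoff from Cooperate is −4q + 4(1−q); from Defect it is −1.5q − 5(1−q).
Setting these equal: −8q + 4 = 3.5q − 5, so q = 18/23.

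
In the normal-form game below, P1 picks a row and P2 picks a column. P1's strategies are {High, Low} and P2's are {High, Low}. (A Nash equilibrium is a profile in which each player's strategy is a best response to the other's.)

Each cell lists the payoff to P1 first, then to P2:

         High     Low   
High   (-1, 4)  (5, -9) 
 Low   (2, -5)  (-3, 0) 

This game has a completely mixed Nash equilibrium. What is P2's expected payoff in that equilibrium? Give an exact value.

First find p, the probability P1 plays High, from P2's indifference between High and Low: 4p − 5(1−p) = −9p, giving p = 5/18.
Since P2 is indifferent in equilibrium, P2's expected payoff equals the payoff from either column against (5/18, 13/18). Using High: 4(5/18) − 5(13/18) = -5/2.

-5/2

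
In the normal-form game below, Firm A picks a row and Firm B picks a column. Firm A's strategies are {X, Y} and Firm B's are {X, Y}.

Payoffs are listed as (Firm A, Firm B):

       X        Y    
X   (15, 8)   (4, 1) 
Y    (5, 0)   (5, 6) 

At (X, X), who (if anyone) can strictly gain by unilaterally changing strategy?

Neither

Firm A at (X, X) earns 15; deviating to Y yields 5 — not better.
Firm B earns 8; deviating to Y yields 1 — not better.
Neither player can strictly improve; the profile is a Nash equilibrium.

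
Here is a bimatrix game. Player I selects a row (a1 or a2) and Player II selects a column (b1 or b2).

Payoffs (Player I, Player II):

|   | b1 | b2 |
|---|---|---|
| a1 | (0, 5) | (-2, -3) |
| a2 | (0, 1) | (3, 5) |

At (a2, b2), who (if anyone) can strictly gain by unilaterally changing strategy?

Player I at (a2, b2) earns 3; deviating to a1 yields -2 — not better.
Player II earns 5; deviating to b1 yields 1 — not better.
Neither player can strictly improve; the profile is a Nash equilibrium.

Neither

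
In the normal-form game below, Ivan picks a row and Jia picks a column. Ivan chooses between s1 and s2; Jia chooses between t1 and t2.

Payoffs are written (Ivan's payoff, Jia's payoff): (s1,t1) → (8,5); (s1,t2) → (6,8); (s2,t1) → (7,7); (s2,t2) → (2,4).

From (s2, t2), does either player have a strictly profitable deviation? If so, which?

Both

Ivan at (s2, t2) earns 2; deviating to s1 yields 6 — a strict improvement.
Jia earns 4; deviating to t1 yields 7 — a strict improvement.
Both Ivan and Jia have strictly profitable deviations.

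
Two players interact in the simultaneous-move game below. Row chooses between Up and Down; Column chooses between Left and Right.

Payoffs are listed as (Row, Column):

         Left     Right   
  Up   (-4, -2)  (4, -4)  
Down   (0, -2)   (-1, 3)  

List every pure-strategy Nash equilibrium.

none

(Up, Left): Row prefers Down (0 > -4) — not an equilibrium.
(Up, Right): Column prefers Left (-2 > -4) — not an equilibrium.
(Down, Left): Column prefers Right (3 > -2) — not an equilibrium.
(Down, Right): Row prefers Up (4 > -1) — not an equilibrium.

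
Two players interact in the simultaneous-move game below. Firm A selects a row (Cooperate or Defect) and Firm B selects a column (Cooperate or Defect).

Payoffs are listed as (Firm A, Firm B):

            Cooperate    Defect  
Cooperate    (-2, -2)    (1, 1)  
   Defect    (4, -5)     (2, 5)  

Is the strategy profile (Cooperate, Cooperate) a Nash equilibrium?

No

At (Cooperate, Cooperate), Firm A earns -2; switching to Defect would give 4, so Firm A would deviate.
Firm B earns -2; switching to Defect would give 1, so Firm B would deviate.
Since at least one player can profitably deviate, this is not a Nash equilibrium.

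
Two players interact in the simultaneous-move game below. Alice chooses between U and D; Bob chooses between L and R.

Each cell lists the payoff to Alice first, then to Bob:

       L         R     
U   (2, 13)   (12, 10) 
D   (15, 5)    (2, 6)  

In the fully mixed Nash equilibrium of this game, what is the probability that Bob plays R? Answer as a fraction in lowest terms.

13/23

Let q be the probability that Bob plays L. In a completely mixed equilibrium, Alice must be indifferent between U and D.
Alice's expected payoff from U is 2q + 12(1−q); from D it is 15q + 2(1−q).
Setting these equal: −10q + 12 = 13q + 2, so q = 10/23.
Therefore Bob plays R with probability 1 − 10/23 = 13/23.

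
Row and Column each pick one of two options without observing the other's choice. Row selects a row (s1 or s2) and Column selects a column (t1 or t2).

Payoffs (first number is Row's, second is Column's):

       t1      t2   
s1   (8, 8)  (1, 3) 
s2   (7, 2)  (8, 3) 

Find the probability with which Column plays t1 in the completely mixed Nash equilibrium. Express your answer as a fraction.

Let c be the probability that Column plays t1. In a completely mixed equilibrium, Row must be indifferent between s1 and s2.
Row's expected payoff from s1 is 8c + (1−c); from s2 it is 7c + 8(1−c).
Setting these equal: 7c + 1 = −c + 8, so c = 7/8.

7/8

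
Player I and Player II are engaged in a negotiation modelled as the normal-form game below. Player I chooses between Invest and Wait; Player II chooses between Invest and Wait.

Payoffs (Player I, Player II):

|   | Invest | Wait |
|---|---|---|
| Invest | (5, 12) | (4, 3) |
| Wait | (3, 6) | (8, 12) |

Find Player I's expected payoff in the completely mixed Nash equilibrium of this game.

First find y, the probability Player II plays Invest, from Player I's indifference between Invest and Wait: 5y + 4(1−y) = 3y + 8(1−y), giving y = 2/3.
Since Player I is indifferent in equilibrium, Player I's expected payoff equals the payoff from either row against (2/3, 1/3). Using Invest: 5(2/3) + 4(1/3) = 14/3.

14/3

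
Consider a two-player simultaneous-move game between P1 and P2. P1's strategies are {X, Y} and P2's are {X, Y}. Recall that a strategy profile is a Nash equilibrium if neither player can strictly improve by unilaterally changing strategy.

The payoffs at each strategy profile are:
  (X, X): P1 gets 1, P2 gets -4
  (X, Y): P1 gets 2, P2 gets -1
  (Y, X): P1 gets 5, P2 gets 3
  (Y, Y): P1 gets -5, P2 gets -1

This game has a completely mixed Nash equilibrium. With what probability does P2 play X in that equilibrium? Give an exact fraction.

Let q be the probability that P2 plays X. In a completely mixed equilibrium, P1 must be indifferent between X and Y.
P1's expected payoff from X is q + 2(1−q); from Y it is 5q − 5(1−q).
Setting these equal: −q + 2 = 10q − 5, so q = 7/11.

7/11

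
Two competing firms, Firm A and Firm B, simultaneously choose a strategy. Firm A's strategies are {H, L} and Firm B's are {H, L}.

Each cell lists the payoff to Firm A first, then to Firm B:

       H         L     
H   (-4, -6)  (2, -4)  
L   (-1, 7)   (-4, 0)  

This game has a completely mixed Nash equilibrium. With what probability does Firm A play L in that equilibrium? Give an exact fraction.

Let p be the probability that Firm A plays H. In a completely mixed equilibrium, Firm B must be indifferent between H and L.
Firm B's expected payoff from H is −6p + 7(1−p); from L it is −4p.
Setting these equal: −13p + 7 = −4p, so p = 7/9.
Therefore Firm A plays L with probability 1 − 7/9 = 2/9.

2/9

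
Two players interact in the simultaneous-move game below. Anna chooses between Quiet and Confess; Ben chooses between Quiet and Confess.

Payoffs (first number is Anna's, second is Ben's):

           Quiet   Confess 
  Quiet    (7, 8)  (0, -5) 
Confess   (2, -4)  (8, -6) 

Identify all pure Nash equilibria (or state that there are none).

(Quiet, Quiet): Anna gets 7 ≥ 2 from Confess, and Ben gets 8 ≥ -5 from Confess — Nash equilibrium.
(Quiet, Confess): Anna prefers Confess (8 > 0); Ben prefers Quiet (8 > -5) — not an equilibrium.
(Confess, Quiet): Anna prefers Quiet (7 > 2) — not an equilibrium.
(Confess, Confess): Ben prefers Quiet (-4 > -6) — not an equilibrium.

(Quiet, Quiet)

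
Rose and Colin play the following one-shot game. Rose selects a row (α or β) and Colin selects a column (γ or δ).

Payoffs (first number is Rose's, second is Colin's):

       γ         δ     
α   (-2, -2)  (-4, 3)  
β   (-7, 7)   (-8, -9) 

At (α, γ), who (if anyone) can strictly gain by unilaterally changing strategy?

Colin

Rose at (α, γ) earns -2; deviating to β yields -7 — not better.
Colin earns -2; deviating to δ yields 3 — a strict improvement.
Only Colin has a strictly profitable deviation.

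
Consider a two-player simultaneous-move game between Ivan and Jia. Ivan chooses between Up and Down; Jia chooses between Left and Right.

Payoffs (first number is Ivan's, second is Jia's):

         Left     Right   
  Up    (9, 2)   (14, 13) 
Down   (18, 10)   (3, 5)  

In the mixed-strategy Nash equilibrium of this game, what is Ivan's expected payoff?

45/4

First find q, the probability Jia plays Left, from Ivan's indifference between Up and Down: 9q + 14(1−q) = 18q + 3(1−q), giving q = 11/20.
Since Ivan is indifferent in equilibrium, Ivan's expected payoff equals the payoff from either row against (11/20, 9/20). Using Up: 9(11/20) + 14(9/20) = 45/4.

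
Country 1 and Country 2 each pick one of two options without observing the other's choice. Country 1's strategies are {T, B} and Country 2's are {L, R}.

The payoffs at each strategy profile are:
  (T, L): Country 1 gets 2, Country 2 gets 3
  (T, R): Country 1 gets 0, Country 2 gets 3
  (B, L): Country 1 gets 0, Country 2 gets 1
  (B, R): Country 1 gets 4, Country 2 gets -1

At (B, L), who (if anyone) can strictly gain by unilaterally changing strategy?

Country 1 at (B, L) earns 0; deviating to T yields 2 — a strict improvement.
Country 2 earns 1; deviating to R yields -1 — not better.
Only Country 1 has a strictly profitable deviation.

Country 1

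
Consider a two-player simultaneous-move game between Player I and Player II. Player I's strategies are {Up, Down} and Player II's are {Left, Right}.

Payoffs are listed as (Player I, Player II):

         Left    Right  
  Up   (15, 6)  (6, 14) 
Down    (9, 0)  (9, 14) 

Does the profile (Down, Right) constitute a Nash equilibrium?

At (Down, Right), Player I earns 9; switching to Up would give 6, so Player I has no profitable deviation.
Player II earns 14; switching to Left would give 0, so Player II has no profitable deviation.
Neither player can gain by a unilateral deviation, so this profile is a Nash equilibrium.

Yes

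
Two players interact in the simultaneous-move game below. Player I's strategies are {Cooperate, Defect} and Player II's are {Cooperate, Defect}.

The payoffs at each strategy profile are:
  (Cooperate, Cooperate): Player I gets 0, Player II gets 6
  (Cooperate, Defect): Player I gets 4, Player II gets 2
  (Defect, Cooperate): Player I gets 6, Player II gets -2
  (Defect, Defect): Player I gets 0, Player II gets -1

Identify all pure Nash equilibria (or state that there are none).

none

(Cooperate, Cooperate): Player I prefers Defect (6 > 0) — not an equilibrium.
(Cooperate, Defect): Player II prefers Cooperate (6 > 2) — not an equilibrium.
(Defect, Cooperate): Player II prefers Defect (-1 > -2) — not an equilibrium.
(Defect, Defect): Player I prefers Cooperate (4 > 0) — not an equilibrium.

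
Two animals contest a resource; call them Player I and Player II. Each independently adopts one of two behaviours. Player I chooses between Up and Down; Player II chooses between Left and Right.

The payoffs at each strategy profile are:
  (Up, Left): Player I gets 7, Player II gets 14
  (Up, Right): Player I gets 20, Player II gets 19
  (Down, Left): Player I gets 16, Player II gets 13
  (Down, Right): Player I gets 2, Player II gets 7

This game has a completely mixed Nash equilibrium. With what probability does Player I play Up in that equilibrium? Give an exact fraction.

Let r be the probability that Player I plays Up. In a completely mixed equilibrium, Player II must be indifferent between Left and Right.
Player II's expected payoff from Left is 14r + 13(1−r); from Right it is 19r + 7(1−r).
Setting these equal: r + 13 = 12r + 7, so r = 6/11.

6/11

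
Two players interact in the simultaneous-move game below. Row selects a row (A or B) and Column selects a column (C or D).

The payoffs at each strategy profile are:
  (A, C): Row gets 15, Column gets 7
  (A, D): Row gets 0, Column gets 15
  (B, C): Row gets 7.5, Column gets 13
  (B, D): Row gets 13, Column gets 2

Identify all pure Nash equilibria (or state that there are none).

none

(A, C): Column prefers D (15 > 7) — not an equilibrium.
(A, D): Row prefers B (13 > 0) — not an equilibrium.
(B, C): Row prefers A (15 > 7.5) — not an equilibrium.
(B, D): Column prefers C (13 > 2) — not an equilibrium.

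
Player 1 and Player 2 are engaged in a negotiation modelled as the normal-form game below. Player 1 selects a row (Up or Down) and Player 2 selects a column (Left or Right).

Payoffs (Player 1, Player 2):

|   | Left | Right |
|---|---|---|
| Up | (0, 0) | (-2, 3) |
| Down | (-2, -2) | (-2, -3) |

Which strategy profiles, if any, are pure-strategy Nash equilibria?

(Up, Left): Player 2 prefers Right (3 > 0) — not an equilibrium.
(Up, Right): Player 1 gets -2 ≥ -2 from Down, and Player 2 gets 3 ≥ 0 from Left — Nash equilibrium.
(Down, Left): Player 1 prefers Up (0 > -2) — not an equilibrium.
(Down, Right): Player 2 prefers Left (-2 > -3) — not an equilibrium.

(Up, Right)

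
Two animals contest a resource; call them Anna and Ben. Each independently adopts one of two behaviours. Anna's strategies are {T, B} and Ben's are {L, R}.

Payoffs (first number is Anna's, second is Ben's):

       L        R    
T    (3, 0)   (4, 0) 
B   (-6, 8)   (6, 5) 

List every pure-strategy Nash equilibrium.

(T, L): Anna gets 3 ≥ -6 from B, and Ben gets 0 ≥ 0 from R — Nash equilibrium.
(T, R): Anna prefers B (6 > 4) — not an equilibrium.
(B, L): Anna prefers T (3 > -6) — not an equilibrium.
(B, R): Ben prefers L (8 > 5) — not an equilibrium.

(T, L)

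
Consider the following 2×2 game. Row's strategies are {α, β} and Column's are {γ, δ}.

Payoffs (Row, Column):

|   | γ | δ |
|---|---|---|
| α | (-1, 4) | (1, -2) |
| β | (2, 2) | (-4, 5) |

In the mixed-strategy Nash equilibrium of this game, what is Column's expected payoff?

First find x, the probability Row plays α, from Column's indifference between γ and δ: 4x + 2(1−x) = −2x + 5(1−x), giving x = 1/3.
Since Column is indifferent in equilibrium, Column's expected payoff equals the payoff from either column against (1/3, 2/3). Using γ: 4(1/3) + 2(2/3) = 8/3.

8/3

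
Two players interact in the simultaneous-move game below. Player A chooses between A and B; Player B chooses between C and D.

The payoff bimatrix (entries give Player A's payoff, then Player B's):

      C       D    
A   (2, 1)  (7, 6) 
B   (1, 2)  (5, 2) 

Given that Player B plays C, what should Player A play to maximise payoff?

Against C, Player A earns 2 from A and 1 from B.
So A is the best response.

A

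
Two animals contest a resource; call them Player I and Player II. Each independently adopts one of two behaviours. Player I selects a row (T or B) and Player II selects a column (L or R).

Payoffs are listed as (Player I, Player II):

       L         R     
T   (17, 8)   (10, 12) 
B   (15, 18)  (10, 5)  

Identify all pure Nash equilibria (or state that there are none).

(T, R)

(T, L): Player II prefers R (12 > 8) — not an equilibrium.
(T, R): Player I gets 10 ≥ 10 from B, and Player II gets 12 ≥ 8 from L — Nash equilibrium.
(B, L): Player I prefers T (17 > 15) — not an equilibrium.
(B, R): Player II prefers L (18 > 5) — not an equilibrium.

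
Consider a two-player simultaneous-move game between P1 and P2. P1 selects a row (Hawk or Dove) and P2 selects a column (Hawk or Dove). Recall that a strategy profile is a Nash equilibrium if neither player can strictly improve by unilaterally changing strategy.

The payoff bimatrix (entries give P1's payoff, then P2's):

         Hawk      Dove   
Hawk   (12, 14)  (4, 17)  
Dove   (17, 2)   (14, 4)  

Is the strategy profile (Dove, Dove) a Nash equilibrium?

At (Dove, Dove), P1 earns 14; switching to Hawk would give 4, so P1 has no profitable deviation.
P2 earns 4; switching to Hawk would give 2, so P2 has no profitable deviation.
Neither player can gain by a unilateral deviation, so this profile is a Nash equilibrium.

Yes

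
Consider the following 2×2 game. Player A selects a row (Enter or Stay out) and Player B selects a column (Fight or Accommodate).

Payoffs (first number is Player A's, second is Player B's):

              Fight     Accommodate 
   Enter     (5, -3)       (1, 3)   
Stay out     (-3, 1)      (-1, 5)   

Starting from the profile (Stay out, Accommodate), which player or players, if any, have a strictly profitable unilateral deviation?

Player A

Player A at (Stay out, Accommodate) earns -1; deviating to Enter yields 1 — a strict improvement.
Player B earns 5; deviating to Fight yields 1 — not better.
Only Player A has a strictly profitable deviation.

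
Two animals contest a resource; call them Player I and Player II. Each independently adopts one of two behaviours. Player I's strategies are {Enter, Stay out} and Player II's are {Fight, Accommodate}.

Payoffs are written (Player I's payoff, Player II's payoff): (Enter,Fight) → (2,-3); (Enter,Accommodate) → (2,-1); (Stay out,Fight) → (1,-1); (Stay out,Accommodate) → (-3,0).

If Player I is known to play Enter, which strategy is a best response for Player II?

Against Enter, Player II earns -3 from Fight and -1 from Accommodate.
So Accommodate is the best response.

Accommodate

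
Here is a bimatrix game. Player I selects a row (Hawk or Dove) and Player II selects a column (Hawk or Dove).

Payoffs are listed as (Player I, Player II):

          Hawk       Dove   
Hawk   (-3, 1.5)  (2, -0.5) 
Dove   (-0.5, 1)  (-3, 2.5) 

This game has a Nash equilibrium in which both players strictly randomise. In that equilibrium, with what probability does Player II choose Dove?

1/3

Let c be the probability that Player II plays Hawk. In a completely mixed equilibrium, Player I must be indifferent between Hawk and Dove.
Player I's expected payoff from Hawk is −3c + 2(1−c); from Dove it is −0.5c − 3(1−c).
Setting these equal: −5c + 2 = 2.5c − 3, so c = 2/3.
Therefore Player II plays Dove with probability 1 − 2/3 = 1/3.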